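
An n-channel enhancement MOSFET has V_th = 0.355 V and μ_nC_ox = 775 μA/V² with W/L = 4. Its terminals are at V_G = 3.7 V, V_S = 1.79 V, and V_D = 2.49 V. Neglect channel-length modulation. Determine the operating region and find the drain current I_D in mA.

Triode; I_D = 2.61 mA

V_GS = V_G − V_S = 3.7 − 1.79 = 1.91 V; V_DS = V_D − V_S = 2.49 − 1.79 = 0.7 V.
k_n = μ_nC_ox · (W/L) = 3.1 mA/V².
V_ov = V_GS − V_th = 1.91 − 0.355 = 1.56 V.
Since V_DS = 0.7 V < V_ov = 1.56 V, the device is in the triode region.
I_D = k_n [V_ov · V_DS − ½ V_DS²] = 3.1 × [1.56 × 0.7 − 0.5 × 0.7²] = 2.61 mA.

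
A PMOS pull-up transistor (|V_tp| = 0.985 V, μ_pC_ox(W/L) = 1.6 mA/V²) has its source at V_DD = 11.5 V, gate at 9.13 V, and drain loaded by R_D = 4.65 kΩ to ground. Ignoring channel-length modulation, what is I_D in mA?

V_SG = V_DD − V_G = 11.5 − 9.13 = 2.37 V, so V_ov = 2.37 − 0.985 = 1.38 V.
Assume saturation: I_D = ½ k_p V_ov² = 0.5 × 1.6 × 1.38² = 1.53 mA, giving V_SD = V_DD − I_D R_D = 11.5 − 1.53 × 4.65 = 4.36 V.
V_SD = 4.36 V ≥ V_ov = 1.38 V, confirming saturation.

I_D = 1.53 mA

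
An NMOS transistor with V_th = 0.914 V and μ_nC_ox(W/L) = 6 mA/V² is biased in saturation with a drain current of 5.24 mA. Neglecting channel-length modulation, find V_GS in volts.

In saturation I_D = ½ k_n (V_GS − V_th)², so V_GS − V_th = √(2 I_D / k_n) = √(2 × 5.24 / 6) = 1.32 V.
V_GS = 0.914 + 1.32 = 2.24 V.

V_GS = 2.24 V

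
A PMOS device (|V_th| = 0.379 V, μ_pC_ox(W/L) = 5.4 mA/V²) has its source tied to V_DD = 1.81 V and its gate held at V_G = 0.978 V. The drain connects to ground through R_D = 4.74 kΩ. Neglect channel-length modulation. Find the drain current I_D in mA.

I_D = 0.345 mA

V_SG = V_DD − V_G = 1.81 − 0.978 = 0.832 V, so V_ov = 0.832 − 0.379 = 0.453 V.
Assume saturation: I_D = ½ k_p V_ov² = 0.5 × 5.4 × 0.453² = 0.554 mA, giving V_SD = V_DD − I_D R_D = 1.81 − 0.554 × 4.74 = -0.816 V.
But -0.816 V < V_ov = 0.453 V, so the device is actually in triode.
In triode I_D = k_p[V_ov V_SD − ½ V_SD²] and I_D = (V_DD − V_SD)/R_D. Equating: 12.8 V_SD² − 12.59 V_SD + 1.81 = 0, giving V_SD = 0.175 V (the root below V_ov).
I_D = (1.81 − 0.175) / 4.74 = 0.345 mA.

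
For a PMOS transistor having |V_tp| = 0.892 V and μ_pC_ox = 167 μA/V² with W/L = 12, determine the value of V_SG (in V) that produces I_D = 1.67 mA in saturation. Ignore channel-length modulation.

k_p = μ_pC_ox · (W/L) = 2.004 mA/V².
In saturation I_D = ½ k_p (V_SG − |V_tp|)², so V_SG − |V_tp| = √(2 I_D / k_p) = √(2 × 1.67 / 2.004) = 1.29 V.
V_SG = 0.892 + 1.29 = 2.18 V.

V_SG = 2.18 V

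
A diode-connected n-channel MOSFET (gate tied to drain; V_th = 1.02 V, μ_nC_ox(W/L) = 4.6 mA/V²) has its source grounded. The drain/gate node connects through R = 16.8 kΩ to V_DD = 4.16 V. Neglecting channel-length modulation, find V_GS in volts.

V_GS = 1.29 V

With gate tied to drain, V_GS = V_DS ≥ V_GS − V_th, so the device is in saturation.
KCL at the drain: ½ k_n (V_GS − V_th)² = (V_DD − V_GS)/R.
Let x = V_GS − 1.02. Then 38.6 x² + x − 3.14 = 0, giving x = 0.272 V (positive root), so V_GS = 1.29 V.
I_D = (V_DD − V_GS)/R = (4.16 − 1.29) / 16.8 = 0.171 mA.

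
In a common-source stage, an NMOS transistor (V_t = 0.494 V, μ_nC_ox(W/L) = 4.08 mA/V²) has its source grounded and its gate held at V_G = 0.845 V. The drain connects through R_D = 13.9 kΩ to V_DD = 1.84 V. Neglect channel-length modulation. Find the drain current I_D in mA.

I_D = 0.125 mA

V_GS = V_G = 0.845 V, so V_ov = 0.845 − 0.494 = 0.351 V.
Assume saturation: I_D = ½ k_n V_ov² = 0.5 × 4.08 × 0.351² = 0.251 mA, giving V_DS = V_DD − I_D R_D = 1.84 − 0.251 × 13.9 = -1.65 V.
But -1.65 V < V_ov = 0.351 V, so the device is actually in triode.
In triode I_D = k_n[V_ov V_DS − ½ V_DS²] and I_D = (V_DD − V_DS)/R_D. Equating: 28.4 V_DS² − 20.91 V_DS + 1.84 = 0, giving V_DS = 0.102 V (the root below V_ov).
I_D = (1.84 − 0.102) / 13.9 = 0.125 mA.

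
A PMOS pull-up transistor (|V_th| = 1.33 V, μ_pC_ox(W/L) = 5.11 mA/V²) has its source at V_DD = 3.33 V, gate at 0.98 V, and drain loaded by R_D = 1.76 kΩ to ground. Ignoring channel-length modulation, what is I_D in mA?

I_D = 1.67 mA

V_SG = V_DD − V_G = 3.33 − 0.98 = 2.35 V, so V_ov = 2.35 − 1.33 = 1.02 V.
Assume saturation: I_D = ½ k_p V_ov² = 0.5 × 5.11 × 1.02² = 2.66 mA, giving V_SD = V_DD − I_D R_D = 3.33 − 2.66 × 1.76 = -1.35 V.
But -1.35 V < V_ov = 1.02 V, so the device is actually in triode.
In triode I_D = k_p[V_ov V_SD − ½ V_SD²] and I_D = (V_DD − V_SD)/R_D. Equating: 4.5 V_SD² − 10.17 V_SD + 3.33 = 0, giving V_SD = 0.397 V (the root below V_ov).
I_D = (3.33 − 0.397) / 1.76 = 1.67 mA.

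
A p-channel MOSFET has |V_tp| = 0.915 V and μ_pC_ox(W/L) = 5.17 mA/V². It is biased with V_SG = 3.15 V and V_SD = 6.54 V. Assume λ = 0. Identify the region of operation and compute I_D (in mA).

Saturation; I_D = 12.9 mA

V_ov = V_SG − |V_tp| = 3.15 − 0.915 = 2.23 V.
Since V_SD = 6.54 V ≥ V_ov = 2.23 V, the device is in saturation.
I_D = ½ k_p V_ov² = 0.5 × 5.17 × 2.23² = 12.9 mA.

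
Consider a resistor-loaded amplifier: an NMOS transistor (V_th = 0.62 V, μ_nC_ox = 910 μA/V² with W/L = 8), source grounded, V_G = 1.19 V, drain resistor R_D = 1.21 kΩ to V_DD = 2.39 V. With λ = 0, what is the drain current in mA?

V_GS = V_G = 1.19 V, so V_ov = 1.19 − 0.62 = 0.57 V.
k_n = μ_nC_ox · (W/L) = 7.28 mA/V².
Assume saturation: I_D = ½ k_n V_ov² = 0.5 × 7.28 × 0.57² = 1.18 mA, giving V_DS = V_DD − I_D R_D = 2.39 − 1.18 × 1.21 = 0.959 V.
V_DS = 0.959 V ≥ V_ov = 0.57 V, confirming saturation.

I_D = 1.18 mA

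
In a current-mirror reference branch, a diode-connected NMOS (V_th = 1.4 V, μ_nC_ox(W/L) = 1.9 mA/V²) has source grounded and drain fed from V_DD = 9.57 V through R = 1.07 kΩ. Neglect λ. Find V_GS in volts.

With gate tied to drain, V_GS = V_DS ≥ V_GS − V_th, so the device is in saturation.
KCL at the drain: ½ k_n (V_GS − V_th)² = (V_DD − V_GS)/R.
Let x = V_GS − 1.4. Then 1.02 x² + x − 8.17 = 0, giving x = 2.39 V (positive root), so V_GS = 3.79 V.
I_D = (V_DD − V_GS)/R = (9.57 − 3.79) / 1.07 = 5.41 mA.

V_GS = 3.79 V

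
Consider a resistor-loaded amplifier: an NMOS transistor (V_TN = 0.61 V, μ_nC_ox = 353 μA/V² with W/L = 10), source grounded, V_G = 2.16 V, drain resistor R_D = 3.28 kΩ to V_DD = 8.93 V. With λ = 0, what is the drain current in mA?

I_D = 2.55 mA

V_GS = V_G = 2.16 V, so V_ov = 2.16 − 0.61 = 1.55 V.
k_n = μ_nC_ox · (W/L) = 3.53 mA/V².
Assume saturation: I_D = ½ k_n V_ov² = 0.5 × 3.53 × 1.55² = 4.24 mA, giving V_DS = V_DD − I_D R_D = 8.93 − 4.24 × 3.28 = -4.98 V.
But -4.98 V < V_ov = 1.55 V, so the device is actually in triode.
In triode I_D = k_n[V_ov V_DS − ½ V_DS²] and I_D = (V_DD − V_DS)/R_D. Equating: 5.79 V_DS² − 18.95 V_DS + 8.93 = 0, giving V_DS = 0.571 V (the root below V_ov).
I_D = (8.93 − 0.571) / 3.28 = 2.55 mA.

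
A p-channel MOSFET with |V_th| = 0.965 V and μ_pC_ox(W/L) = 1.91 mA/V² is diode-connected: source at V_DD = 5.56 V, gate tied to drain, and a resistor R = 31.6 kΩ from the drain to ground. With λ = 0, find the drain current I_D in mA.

With gate tied to drain, V_SG = V_SD ≥ V_SG − |V_th|, so the device is in saturation.
KCL at the drain: ½ k_p (V_SG − |V_th|)² = (V_DD − V_SG)/R.
Let x = V_SG − 0.965. Then 30.2 x² + x − 4.595 = 0, giving x = 0.374 V (positive root), so V_SG = 1.34 V.
I_D = (V_DD − V_SG)/R = (5.56 − 1.34) / 31.6 = 0.134 mA.

I_D = 0.134 mA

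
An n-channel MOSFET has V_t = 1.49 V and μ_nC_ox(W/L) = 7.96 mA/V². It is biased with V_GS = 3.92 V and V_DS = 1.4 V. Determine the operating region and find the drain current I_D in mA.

V_ov = V_GS − V_t = 3.92 − 1.49 = 2.43 V.
Since V_DS = 1.4 V < V_ov = 2.43 V, the device is in the triode region.
I_D = k_n [V_ov · V_DS − ½ V_DS²] = 7.96 × [2.43 × 1.4 − 0.5 × 1.4²] = 19.3 mA.

Triode; I_D = 19.3 mA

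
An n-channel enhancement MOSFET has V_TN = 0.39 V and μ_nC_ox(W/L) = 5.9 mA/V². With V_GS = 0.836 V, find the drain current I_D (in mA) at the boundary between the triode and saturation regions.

At the boundary V_DS = V_ov = V_GS − V_TN = 0.836 − 0.39 = 0.446 V.
I_D = ½ k_n V_ov² = 0.5 × 5.9 × 0.446² = 0.587 mA.

I_D = 0.587 mA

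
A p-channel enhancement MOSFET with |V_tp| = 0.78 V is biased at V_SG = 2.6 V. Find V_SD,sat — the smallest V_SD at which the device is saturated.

The boundary between triode and saturation is V_SD = V_SG − |V_tp| = V_ov.
V_ov = 2.6 − 0.78 = 1.82 V.

V_SD,sat = 1.82 V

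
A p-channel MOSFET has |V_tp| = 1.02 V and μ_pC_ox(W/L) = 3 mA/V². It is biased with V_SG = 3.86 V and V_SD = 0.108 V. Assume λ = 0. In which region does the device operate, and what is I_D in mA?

V_ov = V_SG − |V_tp| = 3.86 − 1.02 = 2.84 V.
Since V_SD = 0.108 V < V_ov = 2.84 V, the device is in the triode region.
I_D = k_p [V_ov · V_SD − ½ V_SD²] = 3 × [2.84 × 0.108 − 0.5 × 0.108²] = 0.903 mA.

Triode; I_D = 0.903 mA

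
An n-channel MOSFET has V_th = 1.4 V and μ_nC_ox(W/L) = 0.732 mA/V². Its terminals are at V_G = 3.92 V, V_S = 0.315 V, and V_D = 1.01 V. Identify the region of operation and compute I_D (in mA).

Triode; I_D = 0.945 mA

V_GS = V_G − V_S = 3.92 − 0.315 = 3.6 V; V_DS = V_D − V_S = 1.01 − 0.315 = 0.695 V.
V_ov = V_GS − V_th = 3.6 − 1.4 = 2.21 V.
Since V_DS = 0.695 V < V_ov = 2.21 V, the device is in the triode region.
I_D = k_n [V_ov · V_DS − ½ V_DS²] = 0.732 × [2.21 × 0.695 − 0.5 × 0.695²] = 0.945 mA.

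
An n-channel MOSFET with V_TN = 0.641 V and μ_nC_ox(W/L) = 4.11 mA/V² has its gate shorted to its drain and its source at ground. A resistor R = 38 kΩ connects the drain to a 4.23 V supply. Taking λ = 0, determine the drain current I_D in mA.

I_D = 0.0890 mA

With gate tied to drain, V_GS = V_DS ≥ V_GS − V_TN, so the device is in saturation.
KCL at the drain: ½ k_n (V_GS − V_TN)² = (V_DD − V_GS)/R.
Let x = V_GS − 0.641. Then 78.1 x² + x − 3.589 = 0, giving x = 0.208 V (positive root), so V_GS = 0.849 V.
I_D = (V_DD − V_GS)/R = (4.23 − 0.849) / 38 = 0.089 mA.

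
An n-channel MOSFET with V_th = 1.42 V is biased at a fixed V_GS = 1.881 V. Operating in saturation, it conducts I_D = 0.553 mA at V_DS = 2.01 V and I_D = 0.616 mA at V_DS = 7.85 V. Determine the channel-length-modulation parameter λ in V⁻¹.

With V_GS fixed, I_D ∝ (1 + λ V_DS) in saturation, so I_D2/I_D1 = (1 + λ V_DS2)/(1 + λ V_DS1).
0.616/0.553 = 1.114 = (1 + 7.85 λ)/(1 + 2.01 λ).
Solving: λ (I_D1 V_DS2 − I_D2 V_DS1) = I_D2 − I_D1, so λ = (0.616 − 0.553) / (0.553 × 7.85 − 0.616 × 2.01) = 0.063 / 3.1 = 0.0203 V⁻¹.

λ = 0.0203 V⁻¹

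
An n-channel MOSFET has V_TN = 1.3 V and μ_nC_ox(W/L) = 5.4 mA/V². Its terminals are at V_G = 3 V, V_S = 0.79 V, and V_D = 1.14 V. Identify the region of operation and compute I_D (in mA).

Triode; I_D = 1.39 mA

V_GS = V_G − V_S = 3 − 0.79 = 2.21 V; V_DS = V_D − V_S = 1.14 − 0.79 = 0.35 V.
V_ov = V_GS − V_TN = 2.21 − 1.3 = 0.91 V.
Since V_DS = 0.35 V < V_ov = 0.91 V, the device is in the triode region.
I_D = k_n [V_ov · V_DS − ½ V_DS²] = 5.4 × [0.91 × 0.35 − 0.5 × 0.35²] = 1.39 mA.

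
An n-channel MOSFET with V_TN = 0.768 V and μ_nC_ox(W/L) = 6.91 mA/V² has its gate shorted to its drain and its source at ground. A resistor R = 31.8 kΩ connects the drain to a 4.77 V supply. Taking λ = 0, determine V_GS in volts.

V_GS = 0.954 V

With gate tied to drain, V_GS = V_DS ≥ V_GS − V_TN, so the device is in saturation.
KCL at the drain: ½ k_n (V_GS − V_TN)² = (V_DD − V_GS)/R.
Let x = V_GS − 0.768. Then 110 x² + x − 4.002 = 0, giving x = 0.186 V (positive root), so V_GS = 0.954 V.
I_D = (V_DD − V_GS)/R = (4.77 − 0.954) / 31.8 = 0.12 mA.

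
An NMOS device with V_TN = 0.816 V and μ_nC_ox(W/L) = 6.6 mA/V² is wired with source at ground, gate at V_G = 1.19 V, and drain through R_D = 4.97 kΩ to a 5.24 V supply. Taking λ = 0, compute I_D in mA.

V_GS = V_G = 1.19 V, so V_ov = 1.19 − 0.816 = 0.374 V.
Assume saturation: I_D = ½ k_n V_ov² = 0.5 × 6.6 × 0.374² = 0.462 mA, giving V_DS = V_DD − I_D R_D = 5.24 − 0.462 × 4.97 = 2.95 V.
V_DS = 2.95 V ≥ V_ov = 0.374 V, confirming saturation.

I_D = 0.462 mA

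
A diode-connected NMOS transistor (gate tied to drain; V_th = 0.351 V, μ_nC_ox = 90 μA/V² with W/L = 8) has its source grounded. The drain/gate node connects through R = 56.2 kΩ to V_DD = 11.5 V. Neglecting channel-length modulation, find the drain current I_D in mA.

I_D = 0.186 mA

With gate tied to drain, V_GS = V_DS ≥ V_GS − V_th, so the device is in saturation.
k_n = μ_nC_ox · (W/L) = 0.72 mA/V².
KCL at the drain: ½ k_n (V_GS − V_th)² = (V_DD − V_GS)/R.
Let x = V_GS − 0.351. Then 20.2 x² + x − 11.15 = 0, giving x = 0.718 V (positive root), so V_GS = 1.07 V.
I_D = (V_DD − V_GS)/R = (11.5 − 1.07) / 56.2 = 0.186 mA.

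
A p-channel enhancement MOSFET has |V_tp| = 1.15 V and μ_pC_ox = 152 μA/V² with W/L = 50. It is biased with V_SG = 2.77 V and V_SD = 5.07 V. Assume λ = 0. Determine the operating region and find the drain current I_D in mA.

k_p = μ_pC_ox · (W/L) = 7.6 mA/V².
V_ov = V_SG − |V_tp| = 2.77 − 1.15 = 1.62 V.
Since V_SD = 5.07 V ≥ V_ov = 1.62 V, the device is in saturation.
I_D = ½ k_p V_ov² = 0.5 × 7.6 × 1.62² = 9.97 mA.

Saturation; I_D = 9.97 mA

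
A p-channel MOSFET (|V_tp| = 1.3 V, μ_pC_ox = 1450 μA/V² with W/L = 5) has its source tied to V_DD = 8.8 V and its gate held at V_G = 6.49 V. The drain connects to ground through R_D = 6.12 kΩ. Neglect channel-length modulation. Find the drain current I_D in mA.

I_D = 1.40 mA

V_SG = V_DD − V_G = 8.8 − 6.49 = 2.31 V, so V_ov = 2.31 − 1.3 = 1.01 V.
k_p = μ_pC_ox · (W/L) = 7.25 mA/V².
Assume saturation: I_D = ½ k_p V_ov² = 0.5 × 7.25 × 1.01² = 3.7 mA, giving V_SD = V_DD − I_D R_D = 8.8 − 3.7 × 6.12 = -13.8 V.
But -13.8 V < V_ov = 1.01 V, so the device is actually in triode.
In triode I_D = k_p[V_ov V_SD − ½ V_SD²] and I_D = (V_DD − V_SD)/R_D. Equating: 22.2 V_SD² − 45.81 V_SD + 8.8 = 0, giving V_SD = 0.214 V (the root below V_ov).
I_D = (8.8 − 0.214) / 6.12 = 1.4 mA.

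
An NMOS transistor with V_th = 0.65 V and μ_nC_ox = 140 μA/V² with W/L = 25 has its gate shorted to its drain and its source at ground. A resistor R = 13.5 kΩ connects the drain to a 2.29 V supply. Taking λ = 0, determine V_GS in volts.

With gate tied to drain, V_GS = V_DS ≥ V_GS − V_th, so the device is in saturation.
k_n = μ_nC_ox · (W/L) = 3.5 mA/V².
KCL at the drain: ½ k_n (V_GS − V_th)² = (V_DD − V_GS)/R.
Let x = V_GS − 0.65. Then 23.6 x² + x − 1.64 = 0, giving x = 0.243 V (positive root), so V_GS = 0.893 V.
I_D = (V_DD − V_GS)/R = (2.29 − 0.893) / 13.5 = 0.103 mA.

V_GS = 0.893 V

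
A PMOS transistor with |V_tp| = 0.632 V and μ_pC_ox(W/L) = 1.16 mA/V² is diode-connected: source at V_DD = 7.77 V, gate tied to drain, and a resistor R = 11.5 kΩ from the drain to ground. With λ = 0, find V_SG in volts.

V_SG = 1.59 V

With gate tied to drain, V_SG = V_SD ≥ V_SG − |V_tp|, so the device is in saturation.
KCL at the drain: ½ k_p (V_SG − |V_tp|)² = (V_DD − V_SG)/R.
Let x = V_SG − 0.632. Then 6.67 x² + x − 7.138 = 0, giving x = 0.962 V (positive root), so V_SG = 1.59 V.
I_D = (V_DD − V_SG)/R = (7.77 − 1.59) / 11.5 = 0.537 mA.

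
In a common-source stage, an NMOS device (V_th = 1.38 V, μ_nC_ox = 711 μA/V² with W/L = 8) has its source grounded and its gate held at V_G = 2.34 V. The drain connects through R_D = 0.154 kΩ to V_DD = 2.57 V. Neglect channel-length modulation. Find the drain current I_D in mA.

V_GS = V_G = 2.34 V, so V_ov = 2.34 − 1.38 = 0.96 V.
k_n = μ_nC_ox · (W/L) = 5.688 mA/V².
Assume saturation: I_D = ½ k_n V_ov² = 0.5 × 5.688 × 0.96² = 2.62 mA, giving V_DS = V_DD − I_D R_D = 2.57 − 2.62 × 0.154 = 2.17 V.
V_DS = 2.17 V ≥ V_ov = 0.96 V, confirming saturation.

I_D = 2.62 mA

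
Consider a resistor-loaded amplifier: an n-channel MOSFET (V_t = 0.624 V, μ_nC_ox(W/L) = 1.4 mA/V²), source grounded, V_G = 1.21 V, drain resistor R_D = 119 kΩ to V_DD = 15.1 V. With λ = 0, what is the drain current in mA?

V_GS = V_G = 1.21 V, so V_ov = 1.21 − 0.624 = 0.586 V.
Assume saturation: I_D = ½ k_n V_ov² = 0.5 × 1.4 × 0.586² = 0.24 mA, giving V_DS = V_DD − I_D R_D = 15.1 − 0.24 × 119 = -13.5 V.
But -13.5 V < V_ov = 0.586 V, so the device is actually in triode.
In triode I_D = k_n[V_ov V_DS − ½ V_DS²] and I_D = (V_DD − V_DS)/R_D. Equating: 83.3 V_DS² − 98.63 V_DS + 15.1 = 0, giving V_DS = 0.181 V (the root below V_ov).
I_D = (15.1 − 0.181) / 119 = 0.125 mA.

I_D = 0.125 mA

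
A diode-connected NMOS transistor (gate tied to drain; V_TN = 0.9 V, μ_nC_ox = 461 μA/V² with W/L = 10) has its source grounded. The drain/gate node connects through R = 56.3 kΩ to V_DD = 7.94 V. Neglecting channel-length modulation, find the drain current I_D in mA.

With gate tied to drain, V_GS = V_DS ≥ V_GS − V_TN, so the device is in saturation.
k_n = μ_nC_ox · (W/L) = 4.61 mA/V².
KCL at the drain: ½ k_n (V_GS − V_TN)² = (V_DD − V_GS)/R.
Let x = V_GS − 0.9. Then 130 x² + x − 7.04 = 0, giving x = 0.229 V (positive root), so V_GS = 1.13 V.
I_D = (V_DD − V_GS)/R = (7.94 − 1.13) / 56.3 = 0.121 mA.

I_D = 0.121 mA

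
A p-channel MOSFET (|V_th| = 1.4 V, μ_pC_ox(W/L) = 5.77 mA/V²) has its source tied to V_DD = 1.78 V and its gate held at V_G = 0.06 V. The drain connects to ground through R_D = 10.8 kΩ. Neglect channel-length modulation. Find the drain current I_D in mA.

V_SG = V_DD − V_G = 1.78 − 0.06 = 1.72 V, so V_ov = 1.72 − 1.4 = 0.32 V.
Assume saturation: I_D = ½ k_p V_ov² = 0.5 × 5.77 × 0.32² = 0.295 mA, giving V_SD = V_DD − I_D R_D = 1.78 − 0.295 × 10.8 = -1.41 V.
But -1.41 V < V_ov = 0.32 V, so the device is actually in triode.
In triode I_D = k_p[V_ov V_SD − ½ V_SD²] and I_D = (V_DD − V_SD)/R_D. Equating: 31.2 V_SD² − 20.94 V_SD + 1.78 = 0, giving V_SD = 0.0998 V (the root below V_ov).
I_D = (1.78 − 0.0998) / 10.8 = 0.156 mA.

I_D = 0.156 mA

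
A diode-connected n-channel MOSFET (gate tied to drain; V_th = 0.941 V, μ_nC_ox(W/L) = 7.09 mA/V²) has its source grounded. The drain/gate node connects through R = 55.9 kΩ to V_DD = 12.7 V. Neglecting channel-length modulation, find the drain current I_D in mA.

With gate tied to drain, V_GS = V_DS ≥ V_GS − V_th, so the device is in saturation.
KCL at the drain: ½ k_n (V_GS − V_th)² = (V_DD − V_GS)/R.
Let x = V_GS − 0.941. Then 198 x² + x − 11.76 = 0, giving x = 0.241 V (positive root), so V_GS = 1.18 V.
I_D = (V_DD − V_GS)/R = (12.7 − 1.18) / 55.9 = 0.206 mA.

I_D = 0.206 mA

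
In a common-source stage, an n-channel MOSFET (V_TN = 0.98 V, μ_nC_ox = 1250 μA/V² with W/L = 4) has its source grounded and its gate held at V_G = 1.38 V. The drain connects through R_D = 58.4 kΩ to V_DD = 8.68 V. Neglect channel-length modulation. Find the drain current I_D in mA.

I_D = 0.147 mA

V_GS = V_G = 1.38 V, so V_ov = 1.38 − 0.98 = 0.4 V.
k_n = μ_nC_ox · (W/L) = 5 mA/V².
Assume saturation: I_D = ½ k_n V_ov² = 0.5 × 5 × 0.4² = 0.4 mA, giving V_DS = V_DD − I_D R_D = 8.68 − 0.4 × 58.4 = -14.7 V.
But -14.7 V < V_ov = 0.4 V, so the device is actually in triode.
In triode I_D = k_n[V_ov V_DS − ½ V_DS²] and I_D = (V_DD − V_DS)/R_D. Equating: 146 V_DS² − 117.8 V_DS + 8.68 = 0, giving V_DS = 0.082 V (the root below V_ov).
I_D = (8.68 − 0.082) / 58.4 = 0.147 mA.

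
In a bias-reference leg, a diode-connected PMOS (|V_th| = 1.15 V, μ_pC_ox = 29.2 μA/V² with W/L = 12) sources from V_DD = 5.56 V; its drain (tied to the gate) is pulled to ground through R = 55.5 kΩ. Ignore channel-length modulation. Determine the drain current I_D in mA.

I_D = 0.0682 mA

With gate tied to drain, V_SG = V_SD ≥ V_SG − |V_th|, so the device is in saturation.
k_p = μ_pC_ox · (W/L) = 0.3504 mA/V².
KCL at the drain: ½ k_p (V_SG − |V_th|)² = (V_DD − V_SG)/R.
Let x = V_SG − 1.15. Then 9.72 x² + x − 4.41 = 0, giving x = 0.624 V (positive root), so V_SG = 1.77 V.
I_D = (V_DD − V_SG)/R = (5.56 − 1.77) / 55.5 = 0.0682 mA.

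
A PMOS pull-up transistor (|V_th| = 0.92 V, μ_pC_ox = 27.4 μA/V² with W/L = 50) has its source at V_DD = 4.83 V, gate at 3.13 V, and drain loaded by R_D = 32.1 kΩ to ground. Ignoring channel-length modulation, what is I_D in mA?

I_D = 0.146 mA

V_SG = V_DD − V_G = 4.83 − 3.13 = 1.7 V, so V_ov = 1.7 − 0.92 = 0.78 V.
k_p = μ_pC_ox · (W/L) = 1.37 mA/V².
Assume saturation: I_D = ½ k_p V_ov² = 0.5 × 1.37 × 0.78² = 0.417 mA, giving V_SD = V_DD − I_D R_D = 4.83 − 0.417 × 32.1 = -8.55 V.
But -8.55 V < V_ov = 0.78 V, so the device is actually in triode.
In triode I_D = k_p[V_ov V_SD − ½ V_SD²] and I_D = (V_DD − V_SD)/R_D. Equating: 22 V_SD² − 35.3 V_SD + 4.83 = 0, giving V_SD = 0.151 V (the root below V_ov).
I_D = (4.83 − 0.151) / 32.1 = 0.146 mA.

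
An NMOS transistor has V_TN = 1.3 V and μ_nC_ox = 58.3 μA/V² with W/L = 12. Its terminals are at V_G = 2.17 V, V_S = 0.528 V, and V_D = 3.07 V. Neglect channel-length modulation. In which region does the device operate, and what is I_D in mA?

V_GS = V_G − V_S = 2.17 − 0.528 = 1.64 V; V_DS = V_D − V_S = 3.07 − 0.528 = 2.54 V.
k_n = μ_nC_ox · (W/L) = 0.6996 mA/V².
V_ov = V_GS − V_TN = 1.64 − 1.3 = 0.342 V.
Since V_DS = 2.54 V ≥ V_ov = 0.342 V, the device is in saturation.
I_D = ½ k_n V_ov² = 0.5 × 0.6996 × 0.342² = 0.0409 mA.

Saturation; I_D = 0.0409 mA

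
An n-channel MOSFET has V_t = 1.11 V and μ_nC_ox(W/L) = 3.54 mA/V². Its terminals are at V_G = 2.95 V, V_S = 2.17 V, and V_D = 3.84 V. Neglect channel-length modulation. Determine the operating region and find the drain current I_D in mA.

Cutoff; I_D = 0 mA

V_GS = V_G − V_S = 2.95 − 2.17 = 0.78 V; V_DS = V_D − V_S = 3.84 − 2.17 = 1.67 V.
V_GS = 0.78 V < V_t = 1.11 V, so the transistor is in cutoff.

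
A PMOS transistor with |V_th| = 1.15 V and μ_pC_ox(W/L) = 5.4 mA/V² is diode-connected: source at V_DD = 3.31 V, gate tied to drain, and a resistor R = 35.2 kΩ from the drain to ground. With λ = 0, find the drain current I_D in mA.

I_D = 0.0572 mA

With gate tied to drain, V_SG = V_SD ≥ V_SG − |V_th|, so the device is in saturation.
KCL at the drain: ½ k_p (V_SG − |V_th|)² = (V_DD − V_SG)/R.
Let x = V_SG − 1.15. Then 95 x² + x − 2.16 = 0, giving x = 0.146 V (positive root), so V_SG = 1.3 V.
I_D = (V_DD − V_SG)/R = (3.31 − 1.3) / 35.2 = 0.0572 mA.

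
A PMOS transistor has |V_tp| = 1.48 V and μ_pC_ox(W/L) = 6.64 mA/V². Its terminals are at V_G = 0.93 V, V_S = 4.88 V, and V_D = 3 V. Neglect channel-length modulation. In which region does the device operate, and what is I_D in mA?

V_SG = V_S − V_G = 4.88 − 0.93 = 3.95 V; V_SD = V_S − V_D = 4.88 − 3 = 1.88 V.
V_ov = V_SG − |V_tp| = 3.95 − 1.48 = 2.47 V.
Since V_SD = 1.88 V < V_ov = 2.47 V, the device is in the triode region.
I_D = k_p [V_ov · V_SD − ½ V_SD²] = 6.64 × [2.47 × 1.88 − 0.5 × 1.88²] = 19.1 mA.

Triode; I_D = 19.1 mA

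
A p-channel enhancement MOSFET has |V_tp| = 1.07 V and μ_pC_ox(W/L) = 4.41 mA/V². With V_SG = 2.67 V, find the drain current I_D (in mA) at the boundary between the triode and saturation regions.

At the boundary V_SD = V_ov = V_SG − |V_tp| = 2.67 − 1.07 = 1.6 V.
I_D = ½ k_p V_ov² = 0.5 × 4.41 × 1.6² = 5.64 mA.

I_D = 5.64 mA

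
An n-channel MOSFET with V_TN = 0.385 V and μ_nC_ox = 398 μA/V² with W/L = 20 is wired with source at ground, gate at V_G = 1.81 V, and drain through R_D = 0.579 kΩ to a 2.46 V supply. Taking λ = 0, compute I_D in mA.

I_D = 3.62 mA

V_GS = V_G = 1.81 V, so V_ov = 1.81 − 0.385 = 1.43 V.
k_n = μ_nC_ox · (W/L) = 7.96 mA/V².
Assume saturation: I_D = ½ k_n V_ov² = 0.5 × 7.96 × 1.43² = 8.08 mA, giving V_DS = V_DD − I_D R_D = 2.46 − 8.08 × 0.579 = -2.22 V.
But -2.22 V < V_ov = 1.43 V, so the device is actually in triode.
In triode I_D = k_n[V_ov V_DS − ½ V_DS²] and I_D = (V_DD − V_DS)/R_D. Equating: 2.3 V_DS² − 7.568 V_DS + 2.46 = 0, giving V_DS = 0.366 V (the root below V_ov).
I_D = (2.46 − 0.366) / 0.579 = 3.62 mA.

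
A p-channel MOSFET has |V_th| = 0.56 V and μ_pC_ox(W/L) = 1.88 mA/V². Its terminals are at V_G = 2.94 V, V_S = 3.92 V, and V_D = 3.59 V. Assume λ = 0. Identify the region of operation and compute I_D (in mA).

V_SG = V_S − V_G = 3.92 − 2.94 = 0.98 V; V_SD = V_S − V_D = 3.92 − 3.59 = 0.33 V.
V_ov = V_SG − |V_th| = 0.98 − 0.56 = 0.42 V.
Since V_SD = 0.33 V < V_ov = 0.42 V, the device is in the triode region.
I_D = k_p [V_ov · V_SD − ½ V_SD²] = 1.88 × [0.42 × 0.33 − 0.5 × 0.33²] = 0.158 mA.

Triode; I_D = 0.158 mA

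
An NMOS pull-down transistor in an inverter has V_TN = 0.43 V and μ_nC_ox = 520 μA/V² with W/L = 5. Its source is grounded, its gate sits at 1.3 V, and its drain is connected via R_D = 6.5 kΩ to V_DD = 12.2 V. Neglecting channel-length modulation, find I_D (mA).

V_GS = V_G = 1.3 V, so V_ov = 1.3 − 0.43 = 0.87 V.
k_n = μ_nC_ox · (W/L) = 2.6 mA/V².
Assume saturation: I_D = ½ k_n V_ov² = 0.5 × 2.6 × 0.87² = 0.984 mA, giving V_DS = V_DD − I_D R_D = 12.2 − 0.984 × 6.5 = 5.8 V.
V_DS = 5.8 V ≥ V_ov = 0.87 V, confirming saturation.

I_D = 0.984 mA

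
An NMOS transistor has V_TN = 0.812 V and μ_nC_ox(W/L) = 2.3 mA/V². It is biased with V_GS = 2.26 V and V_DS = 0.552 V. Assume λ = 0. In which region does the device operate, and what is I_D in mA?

V_ov = V_GS − V_TN = 2.26 − 0.812 = 1.45 V.
Since V_DS = 0.552 V < V_ov = 1.45 V, the device is in the triode region.
I_D = k_n [V_ov · V_DS − ½ V_DS²] = 2.3 × [1.45 × 0.552 − 0.5 × 0.552²] = 1.49 mA.

Triode; I_D = 1.49 mA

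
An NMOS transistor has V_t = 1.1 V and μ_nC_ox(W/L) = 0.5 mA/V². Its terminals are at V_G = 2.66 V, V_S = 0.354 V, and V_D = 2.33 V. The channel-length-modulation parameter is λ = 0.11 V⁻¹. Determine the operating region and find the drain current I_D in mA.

V_GS = V_G − V_S = 2.66 − 0.354 = 2.31 V; V_DS = V_D − V_S = 2.33 − 0.354 = 1.98 V.
V_ov = V_GS − V_t = 2.31 − 1.1 = 1.21 V.
Since V_DS = 1.98 V ≥ V_ov = 1.21 V, the device is in saturation.
I_D = ½ k_n V_ov² (1 + λ V_DS) = 0.5 × 0.5 × 1.21² × (1 + 0.11 × 1.98) = 0.443 mA.

Saturation; I_D = 0.443 mA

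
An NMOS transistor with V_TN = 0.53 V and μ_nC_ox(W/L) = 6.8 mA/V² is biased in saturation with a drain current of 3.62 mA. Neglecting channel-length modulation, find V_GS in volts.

In saturation I_D = ½ k_n (V_GS − V_TN)², so V_GS − V_TN = √(2 I_D / k_n) = √(2 × 3.62 / 6.8) = 1.03 V.
V_GS = 0.53 + 1.03 = 1.56 V.

V_GS = 1.56 V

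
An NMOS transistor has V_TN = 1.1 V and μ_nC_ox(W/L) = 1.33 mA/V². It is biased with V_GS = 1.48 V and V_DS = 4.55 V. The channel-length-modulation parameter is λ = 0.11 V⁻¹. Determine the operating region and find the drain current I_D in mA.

V_ov = V_GS − V_TN = 1.48 − 1.1 = 0.38 V.
Since V_DS = 4.55 V ≥ V_ov = 0.38 V, the device is in saturation.
I_D = ½ k_n V_ov² (1 + λ V_DS) = 0.5 × 1.33 × 0.38² × (1 + 0.11 × 4.55) = 0.144 mA.

Saturation; I_D = 0.144 mA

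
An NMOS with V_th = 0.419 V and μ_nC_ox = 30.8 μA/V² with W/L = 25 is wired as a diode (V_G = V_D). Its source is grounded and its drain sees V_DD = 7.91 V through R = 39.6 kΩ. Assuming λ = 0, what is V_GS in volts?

With gate tied to drain, V_GS = V_DS ≥ V_GS − V_th, so the device is in saturation.
k_n = μ_nC_ox · (W/L) = 0.77 mA/V².
KCL at the drain: ½ k_n (V_GS − V_th)² = (V_DD − V_GS)/R.
Let x = V_GS − 0.419. Then 15.2 x² + x − 7.491 = 0, giving x = 0.669 V (positive root), so V_GS = 1.09 V.
I_D = (V_DD − V_GS)/R = (7.91 − 1.09) / 39.6 = 0.172 mA.

V_GS = 1.09 V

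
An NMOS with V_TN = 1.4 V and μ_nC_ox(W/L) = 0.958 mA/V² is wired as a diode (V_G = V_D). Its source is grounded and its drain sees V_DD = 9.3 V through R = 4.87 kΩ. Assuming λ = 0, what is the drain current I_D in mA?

With gate tied to drain, V_GS = V_DS ≥ V_GS − V_TN, so the device is in saturation.
KCL at the drain: ½ k_n (V_GS − V_TN)² = (V_DD − V_GS)/R.
Let x = V_GS − 1.4. Then 2.33 x² + x − 7.9 = 0, giving x = 1.64 V (positive root), so V_GS = 3.04 V.
I_D = (V_DD − V_GS)/R = (9.3 − 3.04) / 4.87 = 1.29 mA.

I_D = 1.29 mA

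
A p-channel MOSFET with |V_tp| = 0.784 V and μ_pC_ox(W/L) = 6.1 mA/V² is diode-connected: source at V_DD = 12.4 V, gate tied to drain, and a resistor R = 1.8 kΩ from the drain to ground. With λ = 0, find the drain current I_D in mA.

I_D = 5.69 mA

With gate tied to drain, V_SG = V_SD ≥ V_SG − |V_tp|, so the device is in saturation.
KCL at the drain: ½ k_p (V_SG − |V_tp|)² = (V_DD − V_SG)/R.
Let x = V_SG − 0.784. Then 5.49 x² + x − 11.62 = 0, giving x = 1.37 V (positive root), so V_SG = 2.15 V.
I_D = (V_DD − V_SG)/R = (12.4 − 2.15) / 1.8 = 5.69 mA.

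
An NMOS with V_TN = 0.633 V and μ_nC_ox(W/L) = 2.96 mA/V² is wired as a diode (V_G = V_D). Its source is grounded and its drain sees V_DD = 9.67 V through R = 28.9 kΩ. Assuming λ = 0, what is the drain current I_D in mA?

With gate tied to drain, V_GS = V_DS ≥ V_GS − V_TN, so the device is in saturation.
KCL at the drain: ½ k_n (V_GS − V_TN)² = (V_DD − V_GS)/R.
Let x = V_GS − 0.633. Then 42.8 x² + x − 9.037 = 0, giving x = 0.448 V (positive root), so V_GS = 1.08 V.
I_D = (V_DD − V_GS)/R = (9.67 − 1.08) / 28.9 = 0.297 mA.

I_D = 0.297 mA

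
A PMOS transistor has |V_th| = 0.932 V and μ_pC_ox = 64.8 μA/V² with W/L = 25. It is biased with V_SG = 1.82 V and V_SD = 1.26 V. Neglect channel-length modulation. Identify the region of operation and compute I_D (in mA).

Saturation; I_D = 0.639 mA

k_p = μ_pC_ox · (W/L) = 1.62 mA/V².
V_ov = V_SG − |V_th| = 1.82 − 0.932 = 0.888 V.
Since V_SD = 1.26 V ≥ V_ov = 0.888 V, the device is in saturation.
I_D = ½ k_p V_ov² = 0.5 × 1.62 × 0.888² = 0.639 mA.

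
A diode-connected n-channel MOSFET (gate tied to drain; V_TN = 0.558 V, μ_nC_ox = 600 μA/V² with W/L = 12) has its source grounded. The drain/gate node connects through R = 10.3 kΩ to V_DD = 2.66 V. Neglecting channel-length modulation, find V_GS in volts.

With gate tied to drain, V_GS = V_DS ≥ V_GS − V_TN, so the device is in saturation.
k_n = μ_nC_ox · (W/L) = 7.2 mA/V².
KCL at the drain: ½ k_n (V_GS − V_TN)² = (V_DD − V_GS)/R.
Let x = V_GS − 0.558. Then 37.1 x² + x − 2.102 = 0, giving x = 0.225 V (positive root), so V_GS = 0.783 V.
I_D = (V_DD − V_GS)/R = (2.66 − 0.783) / 10.3 = 0.182 mA.

V_GS = 0.783 V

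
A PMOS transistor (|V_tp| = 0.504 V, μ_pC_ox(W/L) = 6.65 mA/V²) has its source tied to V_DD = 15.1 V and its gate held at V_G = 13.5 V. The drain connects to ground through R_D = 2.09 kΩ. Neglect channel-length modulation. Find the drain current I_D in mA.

I_D = 3.99 mA

V_SG = V_DD − V_G = 15.1 − 13.5 = 1.6 V, so V_ov = 1.6 − 0.504 = 1.1 V.
Assume saturation: I_D = ½ k_p V_ov² = 0.5 × 6.65 × 1.1² = 3.99 mA, giving V_SD = V_DD − I_D R_D = 15.1 − 3.99 × 2.09 = 6.75 V.
V_SD = 6.75 V ≥ V_ov = 1.1 V, confirming saturation.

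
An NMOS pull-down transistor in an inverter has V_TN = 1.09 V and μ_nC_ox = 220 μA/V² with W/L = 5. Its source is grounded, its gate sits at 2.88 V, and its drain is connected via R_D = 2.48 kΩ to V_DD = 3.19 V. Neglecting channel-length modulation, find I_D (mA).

V_GS = V_G = 2.88 V, so V_ov = 2.88 − 1.09 = 1.79 V.
k_n = μ_nC_ox · (W/L) = 1.1 mA/V².
Assume saturation: I_D = ½ k_n V_ov² = 0.5 × 1.1 × 1.79² = 1.76 mA, giving V_DS = V_DD − I_D R_D = 3.19 − 1.76 × 2.48 = -1.18 V.
But -1.18 V < V_ov = 1.79 V, so the device is actually in triode.
In triode I_D = k_n[V_ov V_DS − ½ V_DS²] and I_D = (V_DD − V_DS)/R_D. Equating: 1.36 V_DS² − 5.883 V_DS + 3.19 = 0, giving V_DS = 0.636 V (the root below V_ov).
I_D = (3.19 − 0.636) / 2.48 = 1.03 mA.

I_D = 1.03 mA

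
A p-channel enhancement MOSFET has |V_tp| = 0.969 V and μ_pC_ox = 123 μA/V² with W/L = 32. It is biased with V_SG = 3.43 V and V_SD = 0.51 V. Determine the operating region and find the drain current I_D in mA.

Triode; I_D = 4.43 mA

k_p = μ_pC_ox · (W/L) = 3.936 mA/V².
V_ov = V_SG − |V_tp| = 3.43 − 0.969 = 2.46 V.
Since V_SD = 0.51 V < V_ov = 2.46 V, the device is in the triode region.
I_D = k_p [V_ov · V_SD − ½ V_SD²] = 3.936 × [2.46 × 0.51 − 0.5 × 0.51²] = 4.43 mA.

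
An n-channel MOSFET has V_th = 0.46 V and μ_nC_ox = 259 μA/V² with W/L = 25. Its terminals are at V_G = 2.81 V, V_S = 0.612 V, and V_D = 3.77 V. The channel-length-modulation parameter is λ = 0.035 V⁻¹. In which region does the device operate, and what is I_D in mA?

Saturation; I_D = 10.9 mA

V_GS = V_G − V_S = 2.81 − 0.612 = 2.2 V; V_DS = V_D − V_S = 3.77 − 0.612 = 3.16 V.
k_n = μ_nC_ox · (W/L) = 6.475 mA/V².
V_ov = V_GS − V_th = 2.2 − 0.46 = 1.74 V.
Since V_DS = 3.16 V ≥ V_ov = 1.74 V, the device is in saturation.
I_D = ½ k_n V_ov² (1 + λ V_DS) = 0.5 × 6.475 × 1.74² × (1 + 0.035 × 3.16) = 10.9 mA.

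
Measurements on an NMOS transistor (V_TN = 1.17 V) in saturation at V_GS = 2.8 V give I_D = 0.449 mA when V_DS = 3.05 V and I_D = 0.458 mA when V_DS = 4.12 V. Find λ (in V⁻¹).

λ = 0.0199 V⁻¹

With V_GS fixed, I_D ∝ (1 + λ V_DS) in saturation, so I_D2/I_D1 = (1 + λ V_DS2)/(1 + λ V_DS1).
0.458/0.449 = 1.02 = (1 + 4.12 λ)/(1 + 3.05 λ).
Solving: λ (I_D1 V_DS2 − I_D2 V_DS1) = I_D2 − I_D1, so λ = (0.458 − 0.449) / (0.449 × 4.12 − 0.458 × 3.05) = 0.009 / 0.453 = 0.0199 V⁻¹.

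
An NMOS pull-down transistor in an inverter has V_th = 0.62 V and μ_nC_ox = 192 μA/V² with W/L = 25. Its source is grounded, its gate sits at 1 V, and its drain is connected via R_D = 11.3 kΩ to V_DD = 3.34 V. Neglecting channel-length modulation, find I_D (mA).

V_GS = V_G = 1 V, so V_ov = 1 − 0.62 = 0.38 V.
k_n = μ_nC_ox · (W/L) = 4.8 mA/V².
Assume saturation: I_D = ½ k_n V_ov² = 0.5 × 4.8 × 0.38² = 0.347 mA, giving V_DS = V_DD − I_D R_D = 3.34 − 0.347 × 11.3 = -0.576 V.
But -0.576 V < V_ov = 0.38 V, so the device is actually in triode.
In triode I_D = k_n[V_ov V_DS − ½ V_DS²] and I_D = (V_DD − V_DS)/R_D. Equating: 27.1 V_DS² − 21.61 V_DS + 3.34 = 0, giving V_DS = 0.21 V (the root below V_ov).
I_D = (3.34 − 0.21) / 11.3 = 0.277 mA.

I_D = 0.277 mA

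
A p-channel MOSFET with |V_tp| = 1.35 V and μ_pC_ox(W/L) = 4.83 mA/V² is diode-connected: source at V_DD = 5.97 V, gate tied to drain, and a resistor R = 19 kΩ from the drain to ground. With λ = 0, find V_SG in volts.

V_SG = 1.66 V

With gate tied to drain, V_SG = V_SD ≥ V_SG − |V_tp|, so the device is in saturation.
KCL at the drain: ½ k_p (V_SG − |V_tp|)² = (V_DD − V_SG)/R.
Let x = V_SG − 1.35. Then 45.9 x² + x − 4.62 = 0, giving x = 0.307 V (positive root), so V_SG = 1.66 V.
I_D = (V_DD − V_SG)/R = (5.97 − 1.66) / 19 = 0.227 mA.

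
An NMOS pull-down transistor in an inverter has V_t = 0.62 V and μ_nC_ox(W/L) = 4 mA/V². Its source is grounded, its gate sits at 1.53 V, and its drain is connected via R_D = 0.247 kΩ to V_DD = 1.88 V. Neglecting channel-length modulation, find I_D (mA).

V_GS = V_G = 1.53 V, so V_ov = 1.53 − 0.62 = 0.91 V.
Assume saturation: I_D = ½ k_n V_ov² = 0.5 × 4 × 0.91² = 1.66 mA, giving V_DS = V_DD − I_D R_D = 1.88 − 1.66 × 0.247 = 1.47 V.
V_DS = 1.47 V ≥ V_ov = 0.91 V, confirming saturation.

I_D = 1.66 mA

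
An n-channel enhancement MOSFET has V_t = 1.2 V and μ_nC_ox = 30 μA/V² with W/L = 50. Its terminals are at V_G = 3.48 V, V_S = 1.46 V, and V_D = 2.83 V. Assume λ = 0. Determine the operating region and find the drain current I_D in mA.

V_GS = V_G − V_S = 3.48 − 1.46 = 2.02 V; V_DS = V_D − V_S = 2.83 − 1.46 = 1.37 V.
k_n = μ_nC_ox · (W/L) = 1.5 mA/V².
V_ov = V_GS − V_t = 2.02 − 1.2 = 0.82 V.
Since V_DS = 1.37 V ≥ V_ov = 0.82 V, the device is in saturation.
I_D = ½ k_n V_ov² = 0.5 × 1.5 × 0.82² = 0.504 mA.

Saturation; I_D = 0.504 mA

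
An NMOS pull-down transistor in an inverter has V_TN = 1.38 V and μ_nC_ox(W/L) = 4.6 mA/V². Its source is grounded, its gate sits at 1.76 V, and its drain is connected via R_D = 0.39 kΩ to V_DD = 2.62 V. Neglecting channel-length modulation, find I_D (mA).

I_D = 0.332 mA

V_GS = V_G = 1.76 V, so V_ov = 1.76 − 1.38 = 0.38 V.
Assume saturation: I_D = ½ k_n V_ov² = 0.5 × 4.6 × 0.38² = 0.332 mA, giving V_DS = V_DD − I_D R_D = 2.62 − 0.332 × 0.39 = 2.49 V.
V_DS = 2.49 V ≥ V_ov = 0.38 V, confirming saturation.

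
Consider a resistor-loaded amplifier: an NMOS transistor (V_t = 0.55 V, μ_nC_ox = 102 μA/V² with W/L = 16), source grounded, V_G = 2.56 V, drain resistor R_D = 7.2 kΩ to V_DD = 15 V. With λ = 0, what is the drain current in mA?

V_GS = V_G = 2.56 V, so V_ov = 2.56 − 0.55 = 2.01 V.
k_n = μ_nC_ox · (W/L) = 1.632 mA/V².
Assume saturation: I_D = ½ k_n V_ov² = 0.5 × 1.632 × 2.01² = 3.3 mA, giving V_DS = V_DD − I_D R_D = 15 − 3.3 × 7.2 = -8.74 V.
But -8.74 V < V_ov = 2.01 V, so the device is actually in triode.
In triode I_D = k_n[V_ov V_DS − ½ V_DS²] and I_D = (V_DD − V_DS)/R_D. Equating: 5.88 V_DS² − 24.62 V_DS + 15 = 0, giving V_DS = 0.74 V (the root below V_ov).
I_D = (15 − 0.74) / 7.2 = 1.98 mA.

I_D = 1.98 mA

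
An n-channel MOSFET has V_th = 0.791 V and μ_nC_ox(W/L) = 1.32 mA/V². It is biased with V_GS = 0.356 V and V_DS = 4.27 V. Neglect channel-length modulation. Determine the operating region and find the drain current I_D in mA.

Cutoff; I_D = 0 mA

V_GS = 0.356 V < V_th = 0.791 V, so the transistor is in cutoff.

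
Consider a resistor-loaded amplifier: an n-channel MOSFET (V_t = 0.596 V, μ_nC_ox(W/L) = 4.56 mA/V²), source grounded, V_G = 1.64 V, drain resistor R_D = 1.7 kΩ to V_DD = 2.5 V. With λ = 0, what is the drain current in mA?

I_D = 1.28 mA

V_GS = V_G = 1.64 V, so V_ov = 1.64 − 0.596 = 1.04 V.
Assume saturation: I_D = ½ k_n V_ov² = 0.5 × 4.56 × 1.04² = 2.49 mA, giving V_DS = V_DD − I_D R_D = 2.5 − 2.49 × 1.7 = -1.72 V.
But -1.72 V < V_ov = 1.04 V, so the device is actually in triode.
In triode I_D = k_n[V_ov V_DS − ½ V_DS²] and I_D = (V_DD − V_DS)/R_D. Equating: 3.88 V_DS² − 9.093 V_DS + 2.5 = 0, giving V_DS = 0.318 V (the root below V_ov).
I_D = (2.5 − 0.318) / 1.7 = 1.28 mA.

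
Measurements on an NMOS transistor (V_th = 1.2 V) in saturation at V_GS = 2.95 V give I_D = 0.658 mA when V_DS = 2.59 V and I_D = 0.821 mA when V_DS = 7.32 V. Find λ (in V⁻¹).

λ = 0.0606 V⁻¹

With V_GS fixed, I_D ∝ (1 + λ V_DS) in saturation, so I_D2/I_D1 = (1 + λ V_DS2)/(1 + λ V_DS1).
0.821/0.658 = 1.248 = (1 + 7.32 λ)/(1 + 2.59 λ).
Solving: λ (I_D1 V_DS2 − I_D2 V_DS1) = I_D2 − I_D1, so λ = (0.821 − 0.658) / (0.658 × 7.32 − 0.821 × 2.59) = 0.163 / 2.69 = 0.0606 V⁻¹.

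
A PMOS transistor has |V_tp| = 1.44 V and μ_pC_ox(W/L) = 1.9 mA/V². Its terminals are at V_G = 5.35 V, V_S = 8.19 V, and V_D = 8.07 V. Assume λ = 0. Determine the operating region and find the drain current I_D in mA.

Triode; I_D = 0.306 mA

V_SG = V_S − V_G = 8.19 − 5.35 = 2.84 V; V_SD = V_S − V_D = 8.19 − 8.07 = 0.12 V.
V_ov = V_SG − |V_tp| = 2.84 − 1.44 = 1.4 V.
Since V_SD = 0.12 V < V_ov = 1.4 V, the device is in the triode region.
I_D = k_p [V_ov · V_SD − ½ V_SD²] = 1.9 × [1.4 × 0.12 − 0.5 × 0.12²] = 0.306 mA.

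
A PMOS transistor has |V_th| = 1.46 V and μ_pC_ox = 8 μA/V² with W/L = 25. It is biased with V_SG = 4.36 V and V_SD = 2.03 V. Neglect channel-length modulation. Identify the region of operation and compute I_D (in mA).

k_p = μ_pC_ox · (W/L) = 0.2 mA/V².
V_ov = V_SG − |V_th| = 4.36 − 1.46 = 2.9 V.
Since V_SD = 2.03 V < V_ov = 2.9 V, the device is in the triode region.
I_D = k_p [V_ov · V_SD − ½ V_SD²] = 0.2 × [2.9 × 2.03 − 0.5 × 2.03²] = 0.765 mA.

Triode; I_D = 0.765 mA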